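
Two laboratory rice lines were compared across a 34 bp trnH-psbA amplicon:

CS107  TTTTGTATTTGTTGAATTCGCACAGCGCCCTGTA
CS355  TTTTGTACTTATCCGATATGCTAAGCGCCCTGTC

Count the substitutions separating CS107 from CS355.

10

Mismatches occur at site 8 (T↔C), site 11 (G↔A), site 13 (T↔C), site 14 (G↔C), site 15 (A↔G), site 18 (T↔A), site 19 (C↔T), site 22 (A↔T), site 23 (C↔A), site 34 (A↔C).
That gives 10 mismatches out of 34 aligned sites, so the Hamming distance is 10.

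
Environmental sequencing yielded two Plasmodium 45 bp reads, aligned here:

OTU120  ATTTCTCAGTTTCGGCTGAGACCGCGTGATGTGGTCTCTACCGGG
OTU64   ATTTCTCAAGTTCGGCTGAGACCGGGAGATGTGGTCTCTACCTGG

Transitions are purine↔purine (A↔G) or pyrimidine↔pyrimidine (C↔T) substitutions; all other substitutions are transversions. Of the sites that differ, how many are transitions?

Mismatches occur at site 9 (G→A, transition), site 10 (T→G, transversion), site 25 (C→G, transversion), site 27 (T→A, transversion), site 43 (G→T, transversion).
Of the 5 differences, 1 transition and 4 transversions, so the answer is 1.

1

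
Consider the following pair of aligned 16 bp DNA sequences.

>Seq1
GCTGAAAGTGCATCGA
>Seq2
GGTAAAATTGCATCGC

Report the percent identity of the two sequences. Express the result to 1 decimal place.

The sequences differ at positions 2 (C/G), 4 (G/A), 8 (G/T), 16 (A/C).
12 of the 16 sites match, so the percent identity is 12/16 × 100 = 75.0%.

75.0%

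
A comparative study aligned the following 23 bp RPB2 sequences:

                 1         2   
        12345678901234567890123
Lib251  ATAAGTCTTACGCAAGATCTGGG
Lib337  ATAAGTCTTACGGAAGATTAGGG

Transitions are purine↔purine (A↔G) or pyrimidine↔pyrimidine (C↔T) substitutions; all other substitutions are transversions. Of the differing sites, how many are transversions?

2

Differing sites — 13:C/G (Tv); 19:C/T (Ti); 20:T/A (Tv).
Of the 3 differences, 1 transition and 2 transversions, so the answer is 2.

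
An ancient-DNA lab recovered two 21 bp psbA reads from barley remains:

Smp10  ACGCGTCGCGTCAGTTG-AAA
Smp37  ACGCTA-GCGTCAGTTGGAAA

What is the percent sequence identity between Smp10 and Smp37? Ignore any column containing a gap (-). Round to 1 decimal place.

89.5%

Excluding the 2 gap columns leaves 19 comparable sites.
The sequences differ at positions 5 (G/T), 6 (T/A).
17 of the 19 comparable sites match, so the percent identity is 17/19 × 100 = 89.5%.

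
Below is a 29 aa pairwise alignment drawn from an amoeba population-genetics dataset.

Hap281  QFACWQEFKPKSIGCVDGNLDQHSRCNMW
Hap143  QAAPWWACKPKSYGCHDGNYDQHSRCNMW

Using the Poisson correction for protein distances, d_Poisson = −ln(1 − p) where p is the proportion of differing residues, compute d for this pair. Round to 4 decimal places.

Mismatches occur at site 2 (F↔A), site 4 (C↔P), site 6 (Q↔W), site 7 (E↔A), site 8 (F↔C), site 13 (I↔Y), site 16 (V↔H), site 20 (L↔Y).
p = 8/29 = 0.275862.
d = −ln(1 − 0.275862) = −ln(0.724138) = 0.3228.

0.3228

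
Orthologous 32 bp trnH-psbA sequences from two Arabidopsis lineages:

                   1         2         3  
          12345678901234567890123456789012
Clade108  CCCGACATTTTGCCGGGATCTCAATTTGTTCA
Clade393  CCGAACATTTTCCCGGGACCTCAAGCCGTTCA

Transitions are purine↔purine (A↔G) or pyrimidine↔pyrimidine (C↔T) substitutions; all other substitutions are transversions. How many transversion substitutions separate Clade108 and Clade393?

The sequences differ at positions 3 (C/G, transversion), 4 (G/A, transition), 12 (G/C, transversion), 19 (T/C, transition), 25 (T/G, transversion), 26 (T/C, transition), 27 (T/C, transition).
Of the 7 differences, 4 transitions and 3 transversions, so the answer is 3.

3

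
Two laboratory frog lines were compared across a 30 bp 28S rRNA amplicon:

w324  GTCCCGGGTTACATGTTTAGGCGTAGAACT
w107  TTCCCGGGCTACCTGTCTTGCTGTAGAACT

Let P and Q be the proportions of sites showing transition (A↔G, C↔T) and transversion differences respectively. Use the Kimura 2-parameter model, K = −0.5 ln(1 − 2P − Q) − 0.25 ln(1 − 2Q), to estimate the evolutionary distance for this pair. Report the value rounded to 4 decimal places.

Mismatches occur at site 1 (G/T, transversion), site 9 (T/C, transition), site 13 (A/C, transversion), site 17 (T/C, transition), site 19 (A/T, transversion), site 21 (G/C, transversion), site 22 (C/T, transition).
Of the 7 differences, 3 transitions and 4 transversions over 30 sites: P = 3/30 = 0.100000, Q = 4/30 = 0.133333.
d = −0.5·ln(0.666667) − 0.25·ln(0.733334) = −0.5·(-0.405465) − 0.25·(-0.310154) = 0.2803.

0.2803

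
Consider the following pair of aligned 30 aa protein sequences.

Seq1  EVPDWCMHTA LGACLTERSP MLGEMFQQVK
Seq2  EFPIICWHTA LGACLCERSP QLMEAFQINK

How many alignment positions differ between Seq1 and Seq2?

Differing sites — 2:V/F; 4:D/I; 5:W/I; 7:M/W; 16:T/C; 21:M/Q; 23:G/M; 25:M/A; 28:Q/I; 29:V/N.
That gives 10 mismatches out of 30 aligned sites, so the Hamming distance is 10.

10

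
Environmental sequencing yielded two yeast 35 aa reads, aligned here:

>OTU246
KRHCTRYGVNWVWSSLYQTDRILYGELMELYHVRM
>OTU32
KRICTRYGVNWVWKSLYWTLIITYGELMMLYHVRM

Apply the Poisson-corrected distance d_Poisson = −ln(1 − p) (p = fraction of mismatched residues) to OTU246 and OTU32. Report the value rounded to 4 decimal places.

Differing sites — 3:H/I; 14:S/K; 18:Q/W; 20:D/L; 21:R/I; 23:L/T; 29:E/M.
p = 7/35 = 0.200000.
d = −ln(1 − 0.200000) = −ln(0.800000) = 0.2231.

0.2231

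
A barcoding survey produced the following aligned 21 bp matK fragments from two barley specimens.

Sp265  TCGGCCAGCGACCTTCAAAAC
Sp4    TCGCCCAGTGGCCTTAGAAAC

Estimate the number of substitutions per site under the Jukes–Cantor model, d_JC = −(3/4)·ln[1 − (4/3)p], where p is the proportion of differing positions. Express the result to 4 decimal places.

0.2865

Mismatches occur at site 4 (G↔C), site 9 (C↔T), site 11 (A↔G), site 16 (C↔A), site 17 (A↔G).
p = 5/21 = 0.238095.
d = −0.75 · ln(1 − (4/3)·0.238095) = −0.75 · ln(0.682540) = −0.75 · (-0.381934) = 0.2865.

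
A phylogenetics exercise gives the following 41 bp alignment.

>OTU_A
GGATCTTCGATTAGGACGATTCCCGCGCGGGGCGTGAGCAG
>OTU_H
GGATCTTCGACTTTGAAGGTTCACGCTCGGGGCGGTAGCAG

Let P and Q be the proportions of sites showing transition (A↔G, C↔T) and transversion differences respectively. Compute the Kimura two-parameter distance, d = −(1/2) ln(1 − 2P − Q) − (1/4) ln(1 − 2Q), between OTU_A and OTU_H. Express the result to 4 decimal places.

Mismatches occur at site 11 (T↔C, transition), site 13 (A↔T, transversion), site 14 (G↔T, transversion), site 17 (C↔A, transversion), site 19 (A↔G, transition), site 23 (C↔A, transversion), site 27 (G↔T, transversion), site 35 (T↔G, transversion), site 36 (G↔T, transversion).
Of the 9 differences, 2 transitions and 7 transversions over 41 sites: P = 2/41 = 0.048780, Q = 7/41 = 0.170732.
d = −0.5·ln(0.731708) − 0.25·ln(0.658536) = −0.5·(-0.312374) − 0.25·(-0.417736) = 0.2606.

0.2606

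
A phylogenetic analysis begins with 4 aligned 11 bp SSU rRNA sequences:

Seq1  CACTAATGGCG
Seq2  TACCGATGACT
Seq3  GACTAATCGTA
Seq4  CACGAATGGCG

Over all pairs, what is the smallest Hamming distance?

1

Pairwise Hamming distances:
  Seq1 vs Seq2: 5
  Seq1 vs Seq3: 4
  Seq1 vs Seq4: 1
  Seq2 vs Seq3: 7
  Seq2 vs Seq4: 5
  Seq3 vs Seq4: 5
The smallest is 1, between Seq1 and Seq4.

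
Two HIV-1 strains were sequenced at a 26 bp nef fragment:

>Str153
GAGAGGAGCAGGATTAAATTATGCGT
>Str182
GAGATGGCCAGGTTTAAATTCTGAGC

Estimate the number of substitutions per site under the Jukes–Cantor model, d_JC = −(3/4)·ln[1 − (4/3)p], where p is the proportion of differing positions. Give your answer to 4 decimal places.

0.3335

Differing sites — 5:G/T; 7:A/G; 8:G/C; 13:A/T; 21:A/C; 24:C/A; 26:T/C.
p = 7/26 = 0.269231.
d = −0.75 · ln(1 − (4/3)·0.269231) = −0.75 · ln(0.641025) = −0.75 · (-0.444687) = 0.3335.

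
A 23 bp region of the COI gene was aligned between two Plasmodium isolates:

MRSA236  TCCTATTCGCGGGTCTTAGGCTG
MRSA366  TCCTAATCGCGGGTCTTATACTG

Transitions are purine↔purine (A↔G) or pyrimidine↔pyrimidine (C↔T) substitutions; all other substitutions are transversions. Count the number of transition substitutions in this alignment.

1

The sequences differ at positions 6 (T/A, transversion), 19 (G/T, transversion), 20 (G/A, transition).
Of the 3 differences, 1 transition and 2 transversions, so the answer is 1.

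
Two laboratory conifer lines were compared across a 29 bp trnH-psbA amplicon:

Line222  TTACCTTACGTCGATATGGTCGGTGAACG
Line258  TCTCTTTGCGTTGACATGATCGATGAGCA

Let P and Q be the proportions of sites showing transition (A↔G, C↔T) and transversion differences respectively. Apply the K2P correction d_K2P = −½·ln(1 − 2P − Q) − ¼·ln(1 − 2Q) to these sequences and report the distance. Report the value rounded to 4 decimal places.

0.5502

Differing sites — 2:T/C (Ti); 3:A/T (Tv); 5:C/T (Ti); 8:A/G (Ti); 12:C/T (Ti); 15:T/C (Ti); 19:G/A (Ti); 23:G/A (Ti); 27:A/G (Ti); 29:G/A (Ti).
Of the 10 differences, 9 transitions and 1 transversion over 29 sites: P = 9/29 = 0.310345, Q = 1/29 = 0.034483.
d = −0.5·ln(0.344827) − 0.25·ln(0.931034) = −0.5·(-1.064712) − 0.25·(-0.071459) = 0.5502.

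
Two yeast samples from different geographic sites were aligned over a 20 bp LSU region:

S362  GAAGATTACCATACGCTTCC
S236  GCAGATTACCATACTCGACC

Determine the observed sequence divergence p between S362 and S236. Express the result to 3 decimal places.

0.200

Mismatches occur at site 2 (A→C), site 15 (G→T), site 17 (T→G), site 18 (T→A).
There are 4 differences over 20 sites, so p = 4/20 = 0.200.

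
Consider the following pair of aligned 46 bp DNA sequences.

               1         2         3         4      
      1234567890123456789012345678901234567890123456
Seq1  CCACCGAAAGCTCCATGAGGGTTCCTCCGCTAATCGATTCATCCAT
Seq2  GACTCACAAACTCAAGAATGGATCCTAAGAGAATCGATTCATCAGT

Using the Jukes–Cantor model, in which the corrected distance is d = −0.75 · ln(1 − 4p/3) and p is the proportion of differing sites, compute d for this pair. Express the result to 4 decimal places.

Mismatches occur at site 1 (C→G), site 2 (C→A), site 3 (A→C), site 4 (C→T), site 6 (G→A), site 7 (A→C), site 10 (G→A), site 14 (C→A), site 16 (T→G), site 17 (G→A), site 19 (G→T), site 22 (T→A), site 27 (C→A), site 28 (C→A), site 30 (C→A), site 31 (T→G), site 44 (C→A), site 45 (A→G).
p = 18/46 = 0.391304.
d = −0.75 · ln(1 − (4/3)·0.391304) = −0.75 · ln(0.478261) = −0.75 · (-0.737599) = 0.5532.

0.5532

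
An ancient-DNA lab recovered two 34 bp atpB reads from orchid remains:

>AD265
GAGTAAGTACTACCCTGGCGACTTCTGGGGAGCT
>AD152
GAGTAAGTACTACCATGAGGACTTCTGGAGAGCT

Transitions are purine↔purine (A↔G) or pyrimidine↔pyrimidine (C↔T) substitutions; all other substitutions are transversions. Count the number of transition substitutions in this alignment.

Mismatches occur at site 15 (C/A, transversion), site 18 (G/A, transition), site 19 (C/G, transversion), site 29 (G/A, transition).
Of the 4 differences, 2 transitions and 2 transversions, so the answer is 2.

2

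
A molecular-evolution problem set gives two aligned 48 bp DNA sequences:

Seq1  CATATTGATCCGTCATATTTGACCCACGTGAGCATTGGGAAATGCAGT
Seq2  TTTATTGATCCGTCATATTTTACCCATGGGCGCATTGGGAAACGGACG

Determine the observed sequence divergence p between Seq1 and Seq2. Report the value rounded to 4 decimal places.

0.2083

Mismatches occur at site 1 (C↔T), site 2 (A↔T), site 21 (G↔T), site 27 (C↔T), site 29 (T↔G), site 31 (A↔C), site 43 (T↔C), site 45 (C↔G), site 47 (G↔C), site 48 (T↔G).
There are 10 differences over 48 sites, so p = 10/48 = 0.2083.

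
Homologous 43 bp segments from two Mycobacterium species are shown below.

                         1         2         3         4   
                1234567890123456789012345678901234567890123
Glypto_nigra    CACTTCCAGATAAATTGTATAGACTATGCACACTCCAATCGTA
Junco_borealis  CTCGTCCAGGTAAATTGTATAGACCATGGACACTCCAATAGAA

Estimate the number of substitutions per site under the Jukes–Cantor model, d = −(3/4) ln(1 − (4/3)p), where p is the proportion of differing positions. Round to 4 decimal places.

Differing sites — 2:A/T; 4:T/G; 10:A/G; 25:T/C; 29:C/G; 40:C/A; 42:T/A.
p = 7/43 = 0.162791.
d = −0.75 · ln(1 − (4/3)·0.162791) = −0.75 · ln(0.782945) = −0.75 · (-0.244693) = 0.1835.

0.1835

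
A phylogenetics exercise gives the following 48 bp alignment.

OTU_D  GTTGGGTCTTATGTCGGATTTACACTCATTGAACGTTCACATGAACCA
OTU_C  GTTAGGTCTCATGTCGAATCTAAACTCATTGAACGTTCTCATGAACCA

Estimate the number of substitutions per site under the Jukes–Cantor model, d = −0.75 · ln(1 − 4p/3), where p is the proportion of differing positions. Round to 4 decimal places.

Differing sites — 4:G/A; 10:T/C; 17:G/A; 20:T/C; 23:C/A; 39:A/T.
p = 6/48 = 0.125000.
d = −0.75 · ln(1 − (4/3)·0.125000) = −0.75 · ln(0.833333) = −0.75 · (-0.182322) = 0.1367.

0.1367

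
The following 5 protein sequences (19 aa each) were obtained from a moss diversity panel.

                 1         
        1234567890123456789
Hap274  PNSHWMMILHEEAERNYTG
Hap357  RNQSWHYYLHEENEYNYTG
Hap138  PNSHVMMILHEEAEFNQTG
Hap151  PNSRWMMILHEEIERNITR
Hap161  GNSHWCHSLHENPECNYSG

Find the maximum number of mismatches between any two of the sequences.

Pairwise Hamming distances:
  Hap274 vs Hap357: 8
  Hap274 vs Hap138: 3
  Hap274 vs Hap151: 4
  Hap274 vs Hap161: 8
  Hap357 vs Hap138: 10
  Hap357 vs Hap151: 10
  Hap357 vs Hap161: 10
  Hap138 vs Hap151: 6
  Hap138 vs Hap161: 10
  Hap151 vs Hap161: 11
The largest is 11, between Hap151 and Hap161.

11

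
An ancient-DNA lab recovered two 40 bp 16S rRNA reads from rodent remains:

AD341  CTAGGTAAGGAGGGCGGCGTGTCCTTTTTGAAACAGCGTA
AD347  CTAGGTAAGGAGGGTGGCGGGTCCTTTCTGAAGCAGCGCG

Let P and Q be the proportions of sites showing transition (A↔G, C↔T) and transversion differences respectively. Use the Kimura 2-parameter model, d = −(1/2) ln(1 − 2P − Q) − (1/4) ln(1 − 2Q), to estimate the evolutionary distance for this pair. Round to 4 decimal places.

Mismatches occur at site 15 (C↔T, transition), site 20 (T↔G, transversion), site 28 (T↔C, transition), site 33 (A↔G, transition), site 39 (T↔C, transition), site 40 (A↔G, transition).
Of the 6 differences, 5 transitions and 1 transversion over 40 sites: P = 5/40 = 0.125000, Q = 1/40 = 0.025000.
d = −0.5·ln(0.725000) − 0.25·ln(0.950000) = −0.5·(-0.321584) − 0.25·(-0.051293) = 0.1736.

0.1736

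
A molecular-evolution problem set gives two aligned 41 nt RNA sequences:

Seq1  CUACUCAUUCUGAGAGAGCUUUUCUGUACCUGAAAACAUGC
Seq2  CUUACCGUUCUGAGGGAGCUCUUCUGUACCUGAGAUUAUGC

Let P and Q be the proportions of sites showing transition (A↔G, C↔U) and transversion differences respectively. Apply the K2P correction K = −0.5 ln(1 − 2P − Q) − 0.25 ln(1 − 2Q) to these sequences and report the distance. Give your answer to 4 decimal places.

0.2673

The sequences differ at positions 3 (A/U, transversion), 4 (C/A, transversion), 5 (U/C, transition), 7 (A/G, transition), 15 (A/G, transition), 21 (U/C, transition), 34 (A/G, transition), 36 (A/U, transversion), 37 (C/U, transition).
Of the 9 differences, 6 transitions and 3 transversions over 41 sites: P = 6/41 = 0.146341, Q = 3/41 = 0.073171.
d = −0.5·ln(0.634147) − 0.25·ln(0.853658) = −0.5·(-0.455474) − 0.25·(-0.158225) = 0.2673.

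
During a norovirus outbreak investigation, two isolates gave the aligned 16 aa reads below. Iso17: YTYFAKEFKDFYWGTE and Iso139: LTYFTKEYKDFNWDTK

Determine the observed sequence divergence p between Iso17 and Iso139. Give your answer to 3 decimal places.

0.375

Mismatches occur at site 1 (Y→L), site 5 (A→T), site 8 (F→Y), site 12 (Y→N), site 14 (G→D), site 16 (E→K).
There are 6 differences over 16 sites, so p = 6/16 = 0.375.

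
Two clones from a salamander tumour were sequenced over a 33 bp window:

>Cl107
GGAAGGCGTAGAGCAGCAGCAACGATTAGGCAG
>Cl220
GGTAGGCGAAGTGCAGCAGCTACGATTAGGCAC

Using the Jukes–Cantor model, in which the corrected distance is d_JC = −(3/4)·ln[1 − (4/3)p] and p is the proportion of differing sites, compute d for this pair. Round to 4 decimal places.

Differing sites — 3:A/T; 9:T/A; 12:A/T; 21:A/T; 33:G/C.
p = 5/33 = 0.151515.
d = −0.75 · ln(1 − (4/3)·0.151515) = −0.75 · ln(0.797980) = −0.75 · (-0.225672) = 0.1693.

0.1693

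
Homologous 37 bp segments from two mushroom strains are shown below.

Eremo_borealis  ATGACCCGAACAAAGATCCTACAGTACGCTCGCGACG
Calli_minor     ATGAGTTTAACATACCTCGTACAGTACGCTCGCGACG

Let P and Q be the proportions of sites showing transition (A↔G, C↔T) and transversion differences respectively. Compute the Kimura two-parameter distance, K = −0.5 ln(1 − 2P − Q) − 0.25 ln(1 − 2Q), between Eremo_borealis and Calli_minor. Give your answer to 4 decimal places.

0.2556

The sequences differ at positions 5 (C/G, transversion), 6 (C/T, transition), 7 (C/T, transition), 8 (G/T, transversion), 13 (A/T, transversion), 15 (G/C, transversion), 16 (A/C, transversion), 19 (C/G, transversion).
Of the 8 differences, 2 transitions and 6 transversions over 37 sites: P = 2/37 = 0.054054, Q = 6/37 = 0.162162.
d = −0.5·ln(0.729730) − 0.25·ln(0.675676) = −0.5·(-0.315081) − 0.25·(-0.392042) = 0.2556.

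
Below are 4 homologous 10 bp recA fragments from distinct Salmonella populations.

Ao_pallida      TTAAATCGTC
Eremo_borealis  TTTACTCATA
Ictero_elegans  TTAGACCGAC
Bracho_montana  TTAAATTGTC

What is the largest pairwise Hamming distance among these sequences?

Pairwise Hamming distances:
  Ao_pallida vs Eremo_borealis: 4
  Ao_pallida vs Ictero_elegans: 3
  Ao_pallida vs Bracho_montana: 1
  Eremo_borealis vs Ictero_elegans: 7
  Eremo_borealis vs Bracho_montana: 5
  Ictero_elegans vs Bracho_montana: 4
The largest is 7, between Eremo_borealis and Ictero_elegans.

7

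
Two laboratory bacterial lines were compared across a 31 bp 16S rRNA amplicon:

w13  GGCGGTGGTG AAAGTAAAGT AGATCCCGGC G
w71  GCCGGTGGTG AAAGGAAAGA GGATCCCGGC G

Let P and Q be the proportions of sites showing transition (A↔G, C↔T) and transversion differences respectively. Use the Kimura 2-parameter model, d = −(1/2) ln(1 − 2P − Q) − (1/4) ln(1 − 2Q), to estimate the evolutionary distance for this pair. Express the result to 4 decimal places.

Mismatches occur at site 2 (G↔C, transversion), site 15 (T↔G, transversion), site 20 (T↔A, transversion), site 21 (A↔G, transition).
Of the 4 differences, 1 transition and 3 transversions over 31 sites: P = 1/31 = 0.032258, Q = 3/31 = 0.096774.
d = −0.5·ln(0.838710) − 0.25·ln(0.806452) = −0.5·(-0.175890) − 0.25·(-0.215111) = 0.1417.

0.1417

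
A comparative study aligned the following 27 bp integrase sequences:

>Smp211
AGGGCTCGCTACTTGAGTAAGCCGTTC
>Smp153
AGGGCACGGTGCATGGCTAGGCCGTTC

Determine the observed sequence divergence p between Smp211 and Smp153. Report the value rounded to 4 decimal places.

0.2593

Differing sites — 6:T/A; 9:C/G; 11:A/G; 13:T/A; 16:A/G; 17:G/C; 20:A/G.
There are 7 differences over 27 sites, so p = 7/27 = 0.2593.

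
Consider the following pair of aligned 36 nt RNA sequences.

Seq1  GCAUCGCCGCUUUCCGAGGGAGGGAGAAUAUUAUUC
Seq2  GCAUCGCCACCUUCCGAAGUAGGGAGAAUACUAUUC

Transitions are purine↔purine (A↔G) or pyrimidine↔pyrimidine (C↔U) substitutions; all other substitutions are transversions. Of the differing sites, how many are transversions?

1

The sequences differ at positions 9 (G/A, transition), 11 (U/C, transition), 18 (G/A, transition), 20 (G/U, transversion), 31 (U/C, transition).
Of the 5 differences, 4 transitions and 1 transversion, so the answer is 1.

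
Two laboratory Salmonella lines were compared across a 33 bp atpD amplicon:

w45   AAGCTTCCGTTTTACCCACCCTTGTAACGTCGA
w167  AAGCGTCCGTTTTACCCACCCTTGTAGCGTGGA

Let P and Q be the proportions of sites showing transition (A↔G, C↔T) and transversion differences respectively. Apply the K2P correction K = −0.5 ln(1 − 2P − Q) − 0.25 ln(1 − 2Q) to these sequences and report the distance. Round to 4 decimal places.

0.0969

Mismatches occur at site 5 (T→G, transversion), site 27 (A→G, transition), site 31 (C→G, transversion).
Of the 3 differences, 1 transition and 2 transversions over 33 sites: P = 1/33 = 0.030303, Q = 2/33 = 0.060606.
d = −0.5·ln(0.878788) − 0.25·ln(0.878788) = −0.5·(-0.129212) − 0.25·(-0.129212) = 0.0969.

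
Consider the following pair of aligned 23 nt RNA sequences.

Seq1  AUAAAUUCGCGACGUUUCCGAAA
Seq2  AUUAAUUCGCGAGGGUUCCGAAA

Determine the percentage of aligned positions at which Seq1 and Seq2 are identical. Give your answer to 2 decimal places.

Mismatches occur at site 3 (A→U), site 13 (C→G), site 15 (U→G).
20 of the 23 sites match, so the percent identity is 20/23 × 100 = 86.96%.

86.96%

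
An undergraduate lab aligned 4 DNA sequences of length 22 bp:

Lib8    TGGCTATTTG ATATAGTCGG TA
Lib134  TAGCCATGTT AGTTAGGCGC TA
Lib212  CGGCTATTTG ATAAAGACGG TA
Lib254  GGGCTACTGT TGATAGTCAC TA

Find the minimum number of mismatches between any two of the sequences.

Pairwise Hamming distances:
  Lib8 vs Lib134: 8
  Lib8 vs Lib212: 3
  Lib8 vs Lib254: 8
  Lib134 vs Lib212: 10
  Lib134 vs Lib254: 10
  Lib212 vs Lib254: 10
The smallest is 3, between Lib8 and Lib212.

3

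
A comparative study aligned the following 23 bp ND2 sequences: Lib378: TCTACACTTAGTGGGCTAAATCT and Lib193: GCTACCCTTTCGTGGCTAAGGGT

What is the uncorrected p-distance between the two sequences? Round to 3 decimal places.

Differing sites — 1:T/G; 6:A/C; 10:A/T; 11:G/C; 12:T/G; 13:G/T; 20:A/G; 21:T/G; 22:C/G.
There are 9 differences over 23 sites, so p = 9/23 = 0.391.

0.391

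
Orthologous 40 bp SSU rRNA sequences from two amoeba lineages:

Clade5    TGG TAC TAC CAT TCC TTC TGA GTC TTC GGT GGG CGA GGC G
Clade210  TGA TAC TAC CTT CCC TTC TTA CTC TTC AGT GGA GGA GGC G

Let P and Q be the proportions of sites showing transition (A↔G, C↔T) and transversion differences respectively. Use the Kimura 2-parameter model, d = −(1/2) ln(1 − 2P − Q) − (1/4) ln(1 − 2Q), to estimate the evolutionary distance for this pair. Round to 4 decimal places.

0.2341

The sequences differ at positions 3 (G/A, transition), 11 (A/T, transversion), 13 (T/C, transition), 20 (G/T, transversion), 22 (G/C, transversion), 28 (G/A, transition), 33 (G/A, transition), 34 (C/G, transversion).
Of the 8 differences, 4 transitions and 4 transversions over 40 sites: P = 4/40 = 0.100000, Q = 4/40 = 0.100000.
d = −0.5·ln(0.700000) − 0.25·ln(0.800000) = −0.5·(-0.356675) − 0.25·(-0.223144) = 0.2341.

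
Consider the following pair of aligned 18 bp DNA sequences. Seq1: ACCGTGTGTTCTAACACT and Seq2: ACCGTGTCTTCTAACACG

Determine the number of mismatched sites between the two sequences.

The sequences differ at positions 8 (G/C), 18 (T/G).
That gives 2 mismatches out of 18 aligned sites, so the Hamming distance is 2.

2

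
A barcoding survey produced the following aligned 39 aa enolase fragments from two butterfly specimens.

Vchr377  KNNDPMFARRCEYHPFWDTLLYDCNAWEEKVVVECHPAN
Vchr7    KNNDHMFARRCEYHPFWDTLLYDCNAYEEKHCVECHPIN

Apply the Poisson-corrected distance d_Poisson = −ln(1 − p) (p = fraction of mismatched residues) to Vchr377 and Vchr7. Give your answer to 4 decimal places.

Mismatches occur at site 5 (P/H), site 27 (W/Y), site 31 (V/H), site 32 (V/C), site 38 (A/I).
p = 5/39 = 0.128205.
d = −ln(1 − 0.128205) = −ln(0.871795) = 0.1372.

0.1372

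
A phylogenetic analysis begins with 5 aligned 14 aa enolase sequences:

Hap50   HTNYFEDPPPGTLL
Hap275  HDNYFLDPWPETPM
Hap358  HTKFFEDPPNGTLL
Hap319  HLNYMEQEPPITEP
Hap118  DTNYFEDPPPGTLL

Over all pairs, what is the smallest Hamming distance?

Pairwise Hamming distances:
  Hap50 vs Hap275: 6
  Hap50 vs Hap358: 3
  Hap50 vs Hap319: 7
  Hap50 vs Hap118: 1
  Hap275 vs Hap358: 9
  Hap275 vs Hap319: 9
  Hap275 vs Hap118: 7
  Hap358 vs Hap319: 10
  Hap358 vs Hap118: 4
  Hap319 vs Hap118: 8
The smallest is 1, between Hap50 and Hap118.

1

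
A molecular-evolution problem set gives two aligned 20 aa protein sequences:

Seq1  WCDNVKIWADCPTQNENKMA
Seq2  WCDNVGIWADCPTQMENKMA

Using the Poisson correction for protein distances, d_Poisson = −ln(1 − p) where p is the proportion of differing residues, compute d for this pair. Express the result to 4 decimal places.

The sequences differ at positions 6 (K/G), 15 (N/M).
p = 2/20 = 0.100000.
d = −ln(1 − 0.100000) = −ln(0.900000) = 0.1054.

0.1054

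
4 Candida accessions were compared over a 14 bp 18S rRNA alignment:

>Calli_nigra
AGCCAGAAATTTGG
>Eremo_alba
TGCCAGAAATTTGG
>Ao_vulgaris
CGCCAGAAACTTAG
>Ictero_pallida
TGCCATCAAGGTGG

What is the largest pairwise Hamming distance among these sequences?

Pairwise Hamming distances:
  Calli_nigra vs Eremo_alba: 1
  Calli_nigra vs Ao_vulgaris: 3
  Calli_nigra vs Ictero_pallida: 5
  Eremo_alba vs Ao_vulgaris: 3
  Eremo_alba vs Ictero_pallida: 4
  Ao_vulgaris vs Ictero_pallida: 6
The largest is 6, between Ao_vulgaris and Ictero_pallida.

6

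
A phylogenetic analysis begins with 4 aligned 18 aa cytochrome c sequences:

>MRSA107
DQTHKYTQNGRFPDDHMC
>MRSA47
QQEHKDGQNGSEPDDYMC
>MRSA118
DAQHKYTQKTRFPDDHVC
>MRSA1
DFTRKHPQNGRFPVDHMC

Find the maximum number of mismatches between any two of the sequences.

Pairwise Hamming distances:
  MRSA107 vs MRSA47: 7
  MRSA107 vs MRSA118: 5
  MRSA107 vs MRSA1: 5
  MRSA47 vs MRSA118: 11
  MRSA47 vs MRSA1: 10
  MRSA118 vs MRSA1: 9
The largest is 11, between MRSA47 and MRSA118.

11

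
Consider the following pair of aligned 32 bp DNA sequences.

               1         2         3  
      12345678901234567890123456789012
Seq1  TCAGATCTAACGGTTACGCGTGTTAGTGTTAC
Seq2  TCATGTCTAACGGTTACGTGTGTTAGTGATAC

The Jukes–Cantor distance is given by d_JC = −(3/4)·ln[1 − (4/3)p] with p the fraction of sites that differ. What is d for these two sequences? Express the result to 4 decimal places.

0.1367

Mismatches occur at site 4 (G→T), site 5 (A→G), site 19 (C→T), site 29 (T→A).
p = 4/32 = 0.125000.
d = −0.75 · ln(1 − (4/3)·0.125000) = −0.75 · ln(0.833333) = −0.75 · (-0.182322) = 0.1367.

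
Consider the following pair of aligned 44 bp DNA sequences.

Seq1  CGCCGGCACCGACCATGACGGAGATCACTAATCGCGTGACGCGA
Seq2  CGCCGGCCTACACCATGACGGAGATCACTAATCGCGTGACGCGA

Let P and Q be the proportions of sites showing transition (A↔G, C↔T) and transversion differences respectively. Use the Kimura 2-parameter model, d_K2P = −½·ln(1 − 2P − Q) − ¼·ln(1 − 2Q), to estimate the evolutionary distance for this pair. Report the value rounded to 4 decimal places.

0.0970

The sequences differ at positions 8 (A/C, transversion), 9 (C/T, transition), 10 (C/A, transversion), 11 (G/C, transversion).
Of the 4 differences, 1 transition and 3 transversions over 44 sites: P = 1/44 = 0.022727, Q = 3/44 = 0.068182.
d = −0.5·ln(0.886364) − 0.25·ln(0.863636) = −0.5·(-0.120628) − 0.25·(-0.146604) = 0.0970.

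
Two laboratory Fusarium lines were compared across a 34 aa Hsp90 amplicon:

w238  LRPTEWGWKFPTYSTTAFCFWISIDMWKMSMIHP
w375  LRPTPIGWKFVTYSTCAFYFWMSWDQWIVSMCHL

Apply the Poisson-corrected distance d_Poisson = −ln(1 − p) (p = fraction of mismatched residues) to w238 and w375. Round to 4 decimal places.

The sequences differ at positions 5 (E/P), 6 (W/I), 11 (P/V), 16 (T/C), 19 (C/Y), 22 (I/M), 24 (I/W), 26 (M/Q), 28 (K/I), 29 (M/V), 32 (I/C), 34 (P/L).
p = 12/34 = 0.352941.
d = −ln(1 − 0.352941) = −ln(0.647059) = 0.4353.

0.4353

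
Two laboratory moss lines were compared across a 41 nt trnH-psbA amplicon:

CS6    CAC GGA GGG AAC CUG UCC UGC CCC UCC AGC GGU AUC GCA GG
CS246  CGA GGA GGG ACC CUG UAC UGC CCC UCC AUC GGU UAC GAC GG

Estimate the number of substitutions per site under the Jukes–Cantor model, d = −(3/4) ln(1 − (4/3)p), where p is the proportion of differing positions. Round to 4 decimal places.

Differing sites — 2:A/G; 3:C/A; 11:A/C; 17:C/A; 29:G/U; 34:A/U; 35:U/A; 38:C/A; 39:A/C.
p = 9/41 = 0.219512.
d = −0.75 · ln(1 − (4/3)·0.219512) = −0.75 · ln(0.707317) = −0.75 · (-0.346276) = 0.2597.

0.2597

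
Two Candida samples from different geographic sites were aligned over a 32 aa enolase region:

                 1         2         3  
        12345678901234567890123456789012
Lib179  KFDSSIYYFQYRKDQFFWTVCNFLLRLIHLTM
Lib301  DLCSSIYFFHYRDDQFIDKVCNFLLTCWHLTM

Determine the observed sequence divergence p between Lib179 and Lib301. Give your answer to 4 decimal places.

Differing sites — 1:K/D; 2:F/L; 3:D/C; 8:Y/F; 10:Q/H; 13:K/D; 17:F/I; 18:W/D; 19:T/K; 26:R/T; 27:L/C; 28:I/W.
There are 12 differences over 32 sites, so p = 12/32 = 0.3750.

0.3750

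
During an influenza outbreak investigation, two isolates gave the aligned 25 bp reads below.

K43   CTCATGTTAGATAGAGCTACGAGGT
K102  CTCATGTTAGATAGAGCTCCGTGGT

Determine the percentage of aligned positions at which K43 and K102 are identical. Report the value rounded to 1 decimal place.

92.0%

Differing sites — 19:A/C; 22:A/T.
23 of the 25 sites match, so the percent identity is 23/25 × 100 = 92.0%.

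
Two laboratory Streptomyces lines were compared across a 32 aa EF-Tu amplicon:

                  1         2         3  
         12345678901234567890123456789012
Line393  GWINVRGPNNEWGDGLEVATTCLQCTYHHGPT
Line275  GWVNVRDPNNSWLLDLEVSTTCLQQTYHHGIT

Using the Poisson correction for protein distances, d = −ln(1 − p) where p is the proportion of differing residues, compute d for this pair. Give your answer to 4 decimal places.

0.3302

Mismatches occur at site 3 (I/V), site 7 (G/D), site 11 (E/S), site 13 (G/L), site 14 (D/L), site 15 (G/D), site 19 (A/S), site 25 (C/Q), site 31 (P/I).
p = 9/32 = 0.281250.
d = −ln(1 − 0.281250) = −ln(0.718750) = 0.3302.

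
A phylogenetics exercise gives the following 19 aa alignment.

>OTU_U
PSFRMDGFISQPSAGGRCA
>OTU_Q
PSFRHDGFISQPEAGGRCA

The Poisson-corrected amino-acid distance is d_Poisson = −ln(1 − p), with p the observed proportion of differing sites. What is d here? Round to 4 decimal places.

0.1112

Mismatches occur at site 5 (M/H), site 13 (S/E).
p = 2/19 = 0.105263.
d = −ln(1 − 0.105263) = −ln(0.894737) = 0.1112.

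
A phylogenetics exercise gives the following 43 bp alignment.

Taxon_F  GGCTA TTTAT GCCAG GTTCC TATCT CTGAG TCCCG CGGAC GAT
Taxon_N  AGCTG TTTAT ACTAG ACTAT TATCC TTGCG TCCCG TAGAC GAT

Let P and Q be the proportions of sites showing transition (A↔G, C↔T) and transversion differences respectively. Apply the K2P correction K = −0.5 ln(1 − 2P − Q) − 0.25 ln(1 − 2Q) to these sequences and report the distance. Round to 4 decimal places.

0.4328

Differing sites — 1:G/A (Ti); 5:A/G (Ti); 11:G/A (Ti); 13:C/T (Ti); 16:G/A (Ti); 17:T/C (Ti); 19:C/A (Tv); 20:C/T (Ti); 25:T/C (Ti); 26:C/T (Ti); 29:A/C (Tv); 36:C/T (Ti); 37:G/A (Ti).
Of the 13 differences, 11 transitions and 2 transversions over 43 sites: P = 11/43 = 0.255814, Q = 2/43 = 0.046512.
d = −0.5·ln(0.441860) − 0.25·ln(0.906976) = −0.5·(-0.816762) − 0.25·(-0.097639) = 0.4328.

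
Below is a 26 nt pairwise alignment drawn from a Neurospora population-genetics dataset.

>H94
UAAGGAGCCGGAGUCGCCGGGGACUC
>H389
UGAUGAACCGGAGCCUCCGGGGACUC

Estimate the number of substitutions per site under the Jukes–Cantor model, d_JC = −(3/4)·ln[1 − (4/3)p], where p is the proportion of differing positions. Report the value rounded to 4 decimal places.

Differing sites — 2:A/G; 4:G/U; 7:G/A; 14:U/C; 16:G/U.
p = 5/26 = 0.192308.
d = −0.75 · ln(1 − (4/3)·0.192308) = −0.75 · ln(0.743589) = −0.75 · (-0.296267) = 0.2222.

0.2222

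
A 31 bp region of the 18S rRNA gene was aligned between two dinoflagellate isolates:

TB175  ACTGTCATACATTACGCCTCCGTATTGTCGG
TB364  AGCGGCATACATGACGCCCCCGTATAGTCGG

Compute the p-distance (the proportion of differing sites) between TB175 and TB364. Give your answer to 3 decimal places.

0.194

The sequences differ at positions 2 (C/G), 3 (T/C), 5 (T/G), 13 (T/G), 19 (T/C), 26 (T/A).
There are 6 differences over 31 sites, so p = 6/31 = 0.194.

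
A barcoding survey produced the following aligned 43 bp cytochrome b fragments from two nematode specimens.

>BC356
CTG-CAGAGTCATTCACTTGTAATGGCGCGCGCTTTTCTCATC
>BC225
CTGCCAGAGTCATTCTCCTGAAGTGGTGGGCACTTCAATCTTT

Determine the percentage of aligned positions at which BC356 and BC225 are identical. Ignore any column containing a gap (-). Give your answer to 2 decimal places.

71.43%

Excluding the 1 gap column leaves 42 comparable sites.
Differing sites — 16:A/T; 18:T/C; 21:T/A; 23:A/G; 27:C/T; 29:C/G; 32:G/A; 36:T/C; 37:T/A; 38:C/A; 41:A/T; 43:C/T.
30 of the 42 comparable sites match, so the percent identity is 30/42 × 100 = 71.43%.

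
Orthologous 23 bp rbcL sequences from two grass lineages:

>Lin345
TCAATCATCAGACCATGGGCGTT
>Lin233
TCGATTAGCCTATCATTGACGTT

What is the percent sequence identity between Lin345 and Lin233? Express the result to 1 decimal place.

Differing sites — 3:A/G; 6:C/T; 8:T/G; 10:A/C; 11:G/T; 13:C/T; 17:G/T; 19:G/A.
15 of the 23 sites match, so the percent identity is 15/23 × 100 = 65.2%.

65.2%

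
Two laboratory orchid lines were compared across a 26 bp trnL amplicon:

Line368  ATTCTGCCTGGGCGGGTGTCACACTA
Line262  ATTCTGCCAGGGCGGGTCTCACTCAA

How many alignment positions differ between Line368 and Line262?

4

Differing sites — 9:T/A; 18:G/C; 23:A/T; 25:T/A.
That gives 4 mismatches out of 26 aligned sites, so the Hamming distance is 4.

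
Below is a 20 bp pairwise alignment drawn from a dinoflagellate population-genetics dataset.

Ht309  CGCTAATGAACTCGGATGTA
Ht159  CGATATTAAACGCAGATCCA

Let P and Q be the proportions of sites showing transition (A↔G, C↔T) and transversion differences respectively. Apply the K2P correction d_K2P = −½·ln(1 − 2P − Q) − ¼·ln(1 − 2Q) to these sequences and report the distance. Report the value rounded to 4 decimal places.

Differing sites — 3:C/A (Tv); 6:A/T (Tv); 8:G/A (Ti); 12:T/G (Tv); 14:G/A (Ti); 18:G/C (Tv); 19:T/C (Ti).
Of the 7 differences, 3 transitions and 4 transversions over 20 sites: P = 3/20 = 0.150000, Q = 4/20 = 0.200000.
d = −0.5·ln(0.500000) − 0.25·ln(0.600000) = −0.5·(-0.693147) − 0.25·(-0.510826) = 0.4743.

0.4743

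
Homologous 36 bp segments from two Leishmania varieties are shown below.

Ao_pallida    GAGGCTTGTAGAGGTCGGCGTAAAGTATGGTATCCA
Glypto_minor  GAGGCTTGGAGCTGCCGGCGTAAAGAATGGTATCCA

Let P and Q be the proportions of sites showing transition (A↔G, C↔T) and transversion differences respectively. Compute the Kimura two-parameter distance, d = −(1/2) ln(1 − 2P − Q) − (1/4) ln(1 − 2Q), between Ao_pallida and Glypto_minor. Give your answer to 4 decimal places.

Differing sites — 9:T/G (Tv); 12:A/C (Tv); 13:G/T (Tv); 15:T/C (Ti); 26:T/A (Tv).
Of the 5 differences, 1 transition and 4 transversions over 36 sites: P = 1/36 = 0.027778, Q = 4/36 = 0.111111.
d = −0.5·ln(0.833333) − 0.25·ln(0.777778) = −0.5·(-0.182322) − 0.25·(-0.251314) = 0.1540.

0.1540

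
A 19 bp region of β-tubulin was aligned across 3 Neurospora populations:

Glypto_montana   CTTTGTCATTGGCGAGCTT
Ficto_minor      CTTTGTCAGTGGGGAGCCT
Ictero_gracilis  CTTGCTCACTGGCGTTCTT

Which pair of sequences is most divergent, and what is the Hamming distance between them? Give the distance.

Pairwise Hamming distances:
  Glypto_montana vs Ficto_minor: 3
  Glypto_montana vs Ictero_gracilis: 5
  Ficto_minor vs Ictero_gracilis: 7
The largest is 7, between Ficto_minor and Ictero_gracilis.

7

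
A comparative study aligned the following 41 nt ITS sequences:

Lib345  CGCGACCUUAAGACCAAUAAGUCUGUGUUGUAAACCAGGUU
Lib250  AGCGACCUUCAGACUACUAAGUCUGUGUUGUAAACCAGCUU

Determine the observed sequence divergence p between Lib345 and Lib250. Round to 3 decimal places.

0.122

Mismatches occur at site 1 (C↔A), site 10 (A↔C), site 15 (C↔U), site 17 (A↔C), site 39 (G↔C).
There are 5 differences over 41 sites, so p = 5/41 = 0.122.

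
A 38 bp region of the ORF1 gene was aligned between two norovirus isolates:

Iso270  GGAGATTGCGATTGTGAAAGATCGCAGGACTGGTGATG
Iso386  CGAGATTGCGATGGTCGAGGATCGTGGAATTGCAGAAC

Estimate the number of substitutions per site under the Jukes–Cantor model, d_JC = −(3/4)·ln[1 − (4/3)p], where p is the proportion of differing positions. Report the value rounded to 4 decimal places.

0.4568

Differing sites — 1:G/C; 13:T/G; 16:G/C; 17:A/G; 19:A/G; 25:C/T; 26:A/G; 28:G/A; 30:C/T; 33:G/C; 34:T/A; 37:T/A; 38:G/C.
p = 13/38 = 0.342105.
d = −0.75 · ln(1 − (4/3)·0.342105) = −0.75 · ln(0.543860) = −0.75 · (-0.609063) = 0.4568.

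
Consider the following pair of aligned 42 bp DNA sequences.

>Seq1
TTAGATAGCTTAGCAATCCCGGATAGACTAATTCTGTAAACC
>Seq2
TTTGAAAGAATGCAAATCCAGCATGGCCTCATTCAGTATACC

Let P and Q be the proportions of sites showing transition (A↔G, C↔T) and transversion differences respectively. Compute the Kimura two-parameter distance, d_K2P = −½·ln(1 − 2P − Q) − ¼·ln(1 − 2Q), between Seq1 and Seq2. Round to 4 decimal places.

The sequences differ at positions 3 (A/T, transversion), 6 (T/A, transversion), 9 (C/A, transversion), 10 (T/A, transversion), 12 (A/G, transition), 13 (G/C, transversion), 14 (C/A, transversion), 20 (C/A, transversion), 22 (G/C, transversion), 25 (A/G, transition), 27 (A/C, transversion), 30 (A/C, transversion), 35 (T/A, transversion), 39 (A/T, transversion).
Of the 14 differences, 2 transitions and 12 transversions over 42 sites: P = 2/42 = 0.047619, Q = 12/42 = 0.285714.
d = −0.5·ln(0.619048) − 0.25·ln(0.428572) = −0.5·(-0.479572) − 0.25·(-0.847297) = 0.4516.

0.4516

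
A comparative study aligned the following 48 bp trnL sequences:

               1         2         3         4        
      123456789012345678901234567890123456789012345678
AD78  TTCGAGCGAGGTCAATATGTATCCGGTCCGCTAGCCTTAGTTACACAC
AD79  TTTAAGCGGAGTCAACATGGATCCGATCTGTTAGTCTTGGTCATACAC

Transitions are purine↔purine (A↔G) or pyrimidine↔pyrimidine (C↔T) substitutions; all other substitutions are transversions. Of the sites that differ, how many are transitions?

12

The sequences differ at positions 3 (C/T, transition), 4 (G/A, transition), 9 (A/G, transition), 10 (G/A, transition), 16 (T/C, transition), 20 (T/G, transversion), 26 (G/A, transition), 29 (C/T, transition), 31 (C/T, transition), 35 (C/T, transition), 39 (A/G, transition), 42 (T/C, transition), 44 (C/T, transition).
Of the 13 differences, 12 transitions and 1 transversion, so the answer is 12.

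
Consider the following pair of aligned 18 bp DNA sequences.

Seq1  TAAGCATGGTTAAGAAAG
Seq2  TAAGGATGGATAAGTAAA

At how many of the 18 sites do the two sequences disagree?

4

Mismatches occur at site 5 (C↔G), site 10 (T↔A), site 15 (A↔T), site 18 (G↔A).
That gives 4 mismatches out of 18 aligned sites, so the Hamming distance is 4.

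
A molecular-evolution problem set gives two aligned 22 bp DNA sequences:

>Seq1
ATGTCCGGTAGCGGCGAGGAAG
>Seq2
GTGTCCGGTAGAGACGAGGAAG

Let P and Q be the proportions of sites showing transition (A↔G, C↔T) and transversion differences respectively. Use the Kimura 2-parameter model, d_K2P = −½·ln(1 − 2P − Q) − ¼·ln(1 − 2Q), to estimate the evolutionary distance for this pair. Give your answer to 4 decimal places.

0.1527

The sequences differ at positions 1 (A/G, transition), 12 (C/A, transversion), 14 (G/A, transition).
Of the 3 differences, 2 transitions and 1 transversion over 22 sites: P = 2/22 = 0.090909, Q = 1/22 = 0.045455.
d = −0.5·ln(0.772727) − 0.25·ln(0.909090) = −0.5·(-0.257829) − 0.25·(-0.095311) = 0.1527.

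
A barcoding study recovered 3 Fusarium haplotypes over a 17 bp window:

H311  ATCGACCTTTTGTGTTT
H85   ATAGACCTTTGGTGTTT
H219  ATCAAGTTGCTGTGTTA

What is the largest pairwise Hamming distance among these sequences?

Pairwise Hamming distances:
  H311 vs H85: 2
  H311 vs H219: 6
  H85 vs H219: 8
The largest is 8, between H85 and H219.

8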